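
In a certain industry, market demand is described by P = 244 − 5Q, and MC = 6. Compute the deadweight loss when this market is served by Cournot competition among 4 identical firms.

Competitive firms price at marginal cost: P = 6, giving Q = 47.6.
In a 4-firm Cournot equilibrium, symmetry and the first-order condition give q = (244 − 6)/(25) = 9.52. So Q = 38.08 and P = 53.6.
DWL is the triangle between Q = 38.08 and Q = 47.6: ½·(47.6 − 38.08)·(53.6 − 6) = 226.576.

DWL = 226.576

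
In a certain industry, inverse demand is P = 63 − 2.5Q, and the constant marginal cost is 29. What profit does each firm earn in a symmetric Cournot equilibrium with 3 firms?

In a 3-firm Cournot equilibrium, symmetry and the first-order condition give q = (63 − 29)/(10) = 3.4. So Q = 10.2 and P = 37.5.
Each firm's profit = (37.5 − 29)·3.4 = 28.9.

π_i = 28.9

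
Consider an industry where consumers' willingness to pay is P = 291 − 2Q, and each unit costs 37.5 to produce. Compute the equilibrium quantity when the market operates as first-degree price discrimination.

Under first-degree price discrimination the firm charges each unit its demand price and produces up to where P = MC, i.e. Q = 126.75. Consumer surplus is zero; producer surplus equals total surplus.

Q = 126.75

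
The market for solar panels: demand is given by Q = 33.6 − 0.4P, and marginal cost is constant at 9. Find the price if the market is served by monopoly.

Inverting demand: P = 84 − 2.5Q.
The monopolist equates marginal revenue to marginal cost: 84 − 5Q = 9, so Q = 15. From demand, P = 46.5.

P = 46.5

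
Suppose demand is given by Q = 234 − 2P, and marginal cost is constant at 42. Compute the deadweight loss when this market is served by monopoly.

DWL = 1406.25

Inverting demand: P = 117 − 0.5Q.
Competitive firms price at marginal cost: P = 42, giving Q = 150.
The monopolist equates marginal revenue to marginal cost: 117 − Q = 42, so Q = 75. From demand, P = 79.5.
DWL is the triangle between Q = 75 and Q = 150: ½·(150 − 75)·(79.5 − 42) = 1406.25.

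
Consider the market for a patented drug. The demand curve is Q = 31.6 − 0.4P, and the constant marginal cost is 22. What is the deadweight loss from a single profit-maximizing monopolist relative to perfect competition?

DWL = 162.45

Inverting demand: P = 79 − 2.5Q.
Competitive firms price at marginal cost: P = 22, giving Q = 22.8.
A monopolist chooses Q where MR = MC. MR = 79 − 5Q; setting this equal to 22 gives Q = 11.4 and P = 50.5.
DWL is the triangle between Q = 11.4 and Q = 22.8: ½·(22.8 − 11.4)·(50.5 − 22) = 162.45.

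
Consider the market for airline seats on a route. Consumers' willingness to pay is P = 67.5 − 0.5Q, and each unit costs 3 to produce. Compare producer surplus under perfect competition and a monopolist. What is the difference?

Under competition P = MC = 3, so Q = (67.5 − 3)/0.5 = 129.
PS = (3 − 3)·129 = 0.
Monopoly sets MR = MC: 67.5 − Q = 3 ⇒ Q = 64.5, P = 67.5 − 0.5·64.5 = 35.25.
PS = (35.25 − 3)·64.5 = 2080.125.
Change in producer surplus: 2080.125 − 0 = 2080.125.

Producer surplus rises by 2080.125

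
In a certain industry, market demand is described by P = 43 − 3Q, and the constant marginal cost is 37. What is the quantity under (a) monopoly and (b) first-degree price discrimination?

The monopolist equates marginal revenue to marginal cost: 43 − 6Q = 37, so Q = 1. From demand, P = 40.
With perfect price discrimination, output is the efficient level Q = 2 (where demand meets MC), but every buyer pays their willingness to pay: CS = 0 and PS = total surplus.

Monopoly: Q = 1; Perfect PD: Q = 2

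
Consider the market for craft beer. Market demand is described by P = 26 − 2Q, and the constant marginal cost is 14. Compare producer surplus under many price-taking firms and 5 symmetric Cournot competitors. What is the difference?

Producer surplus rises by 10

Under competition P = MC = 14, so Q = (26 − 14)/2 = 6.
PS = (14 − 14)·6 = 0.
Cournot with 5 identical firms: the symmetric best-response condition is 26 − 12q = 14. Each firm produces q = 1, total output Q = 5, price P = 16.
PS = (16 − 14)·5 = 10.
Change in producer surplus: 10 − 0 = 10.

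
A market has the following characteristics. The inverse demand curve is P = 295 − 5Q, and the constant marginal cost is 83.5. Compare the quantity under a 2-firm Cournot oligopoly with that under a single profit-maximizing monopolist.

Cournot with 2 identical firms: the symmetric best-response condition is 295 − 15q = 83.5. Each firm produces q = 14.1, total output Q = 28.2, price P = 154.
The monopolist equates marginal revenue to marginal cost: 295 − 10Q = 83.5, so Q = 21.15. From demand, P = 189.25.

Cournot: Q = 28.2; Monopoly: Q = 21.15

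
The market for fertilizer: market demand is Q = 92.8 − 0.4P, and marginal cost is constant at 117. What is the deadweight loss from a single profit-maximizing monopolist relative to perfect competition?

DWL = 661.25

Inverting demand: P = 232 − 2.5Q.
Under competition P = MC = 117, so Q = (232 − 117)/2.5 = 46.
The monopolist equates marginal revenue to marginal cost: 232 − 5Q = 117, so Q = 23. From demand, P = 174.5.
DWL is the triangle between Q = 23 and Q = 46: ½·(46 − 23)·(174.5 − 117) = 661.25.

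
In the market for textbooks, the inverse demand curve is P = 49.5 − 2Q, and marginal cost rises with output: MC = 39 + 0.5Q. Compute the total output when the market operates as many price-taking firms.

Q = 4.2

Competitive equilibrium sets price equal to marginal cost: 49.5 − 2Q = 39 + 0.5Q, so Q = 4.2 and P = 41.1.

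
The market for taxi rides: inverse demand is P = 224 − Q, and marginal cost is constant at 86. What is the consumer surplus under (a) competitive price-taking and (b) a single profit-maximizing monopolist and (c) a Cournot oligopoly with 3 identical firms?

Competition: CS = 9522; Monopoly: CS = 2380.5; Cournot: CS = 5356.125

Competitive firms price at marginal cost: P = 86, giving Q = 138.
CS = ½·(224 − 86)·138 = 9522.
The monopolist equates marginal revenue to marginal cost: 224 − 2Q = 86, so Q = 69. From demand, P = 155.
CS = ½·(224 − 155)·69 = 2380.5.
With 3 symmetric Cournot firms, each firm's FOC gives 224 − 4q = 86, so q = 34.5, Q = 3·34.5 = 103.5, and P = 120.5.
CS = ½·(224 − 120.5)·103.5 = 5356.125.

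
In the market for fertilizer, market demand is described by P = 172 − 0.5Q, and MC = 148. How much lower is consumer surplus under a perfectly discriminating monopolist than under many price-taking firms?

Under competition P = MC = 148, so Q = (172 − 148)/0.5 = 48.
CS = ½·(172 − 148)·48 = 576.
With perfect price discrimination, output is the efficient level Q = 48 (where demand meets MC), but every buyer pays their willingness to pay: CS = 0 and PS = total surplus.
CS = 0.
Change in consumer surplus: 0 − 576 = −576.

CS falls by 576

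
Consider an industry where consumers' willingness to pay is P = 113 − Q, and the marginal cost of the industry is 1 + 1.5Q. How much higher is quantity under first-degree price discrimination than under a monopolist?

Monopoly sets MR = MC: 113 − 2Q = 1 + 1.5Q ⇒ Q = 32, P = 113 − 32 = 81.
Under first-degree price discrimination the firm charges each unit its demand price and produces up to where P = MC, i.e. Q = 44.8. Consumer surplus is zero; producer surplus equals total surplus.
Change in quantity: 44.8 − 32 = 12.8.

Quantity rises by 12.8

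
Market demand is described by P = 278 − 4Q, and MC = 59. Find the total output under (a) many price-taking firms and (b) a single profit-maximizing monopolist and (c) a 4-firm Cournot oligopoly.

Competitive firms price at marginal cost: P = 59, giving Q = 54.75.
The monopolist equates marginal revenue to marginal cost: 278 − 8Q = 59, so Q = 27.375. From demand, P = 168.5.
Cournot with 4 identical firms: the symmetric best-response condition is 278 − 20q = 59. Each firm produces q = 10.95, total output Q = 43.8, price P = 102.8.

Competition: Q = 54.75; Monopoly: Q = 27.375; Cournot: Q = 43.8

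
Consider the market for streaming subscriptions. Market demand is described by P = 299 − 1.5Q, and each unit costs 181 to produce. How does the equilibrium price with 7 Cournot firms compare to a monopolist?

Cournot: P = 195.75; Monopoly: P = 240

With 7 symmetric Cournot firms, each firm's FOC gives 299 − 12q = 181, so q = 59/6, Q = 7·59/6 = 413/6, and P = 195.75.
Monopoly sets MR = MC: 299 − 3Q = 181 ⇒ Q = 118/3, P = 299 − 1.5·118/3 = 240.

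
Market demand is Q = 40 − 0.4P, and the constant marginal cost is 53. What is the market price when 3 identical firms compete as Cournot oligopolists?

P = 64.75

Inverting demand: P = 100 − 2.5Q.
In a 3-firm Cournot equilibrium, symmetry and the first-order condition give q = (100 − 53)/(10) = 4.7. So Q = 14.1 and P = 64.75.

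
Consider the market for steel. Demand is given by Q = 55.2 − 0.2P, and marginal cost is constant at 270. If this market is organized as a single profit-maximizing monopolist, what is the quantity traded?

Q = 0.6

Inverting demand: P = 276 − 5Q.
A monopolist chooses Q where MR = MC. MR = 276 − 10Q; setting this equal to 270 gives Q = 0.6 and P = 273.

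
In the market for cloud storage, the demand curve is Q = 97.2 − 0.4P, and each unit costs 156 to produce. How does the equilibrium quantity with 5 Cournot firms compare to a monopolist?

Inverting demand: P = 243 − 2.5Q.
In a 5-firm Cournot equilibrium, symmetry and the first-order condition give q = (243 − 156)/(15) = 5.8. So Q = 29 and P = 170.5.
The monopolist equates marginal revenue to marginal cost: 243 − 5Q = 156, so Q = 17.4. From demand, P = 199.5.

Cournot: Q = 29; Monopoly: Q = 17.4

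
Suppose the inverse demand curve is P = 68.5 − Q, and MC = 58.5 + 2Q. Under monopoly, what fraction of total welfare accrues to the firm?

PS/TS = 0.8

The monopolist equates marginal revenue to marginal cost: 68.5 − 2Q = 58.5 + 2Q, so Q = 2.5. From demand, P = 66.
CS = ½·(68.5 − 66)·2.5 = 3.125.
PS = P·Q − VC(Q) = 66·2.5 − (58.5·2.5 + ½·2·2.5²) = 12.5.
Share captured = PS/TS = 12.5/15.625 = 0.8.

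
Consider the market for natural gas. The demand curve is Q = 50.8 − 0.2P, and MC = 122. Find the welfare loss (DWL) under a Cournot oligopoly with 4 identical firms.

DWL = 69.696

Inverting demand: P = 254 − 5Q.
Competitive firms price at marginal cost: P = 122, giving Q = 26.4.
Cournot with 4 identical firms: the symmetric best-response condition is 254 − 25q = 122. Each firm produces q = 5.28, total output Q = 21.12, price P = 148.4.
DWL is the triangle between Q = 21.12 and Q = 26.4: ½·(26.4 − 21.12)·(148.4 − 122) = 69.696.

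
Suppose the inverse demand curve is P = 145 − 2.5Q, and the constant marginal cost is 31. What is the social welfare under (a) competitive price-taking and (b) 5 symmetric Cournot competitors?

Competition: TS = 2599.2; Cournot: TS = 2527

Under competition P = MC = 31, so Q = (145 − 31)/2.5 = 45.6.
CS = ½·(145 − 31)·45.6 = 2599.2; PS = (31 − 31)·45.6 = 0; TS = 2599.2.
In a 5-firm Cournot equilibrium, symmetry and the first-order condition give q = (145 − 31)/(15) = 7.6. So Q = 38 and P = 50.
CS = ½·(145 − 50)·38 = 1805; PS = (50 − 31)·38 = 722; TS = 2527.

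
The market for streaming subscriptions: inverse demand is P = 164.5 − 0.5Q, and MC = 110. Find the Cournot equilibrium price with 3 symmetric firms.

Cournot with 3 identical firms: the symmetric best-response condition is 164.5 − 2q = 110. Each firm produces q = 27.25, total output Q = 81.75, price P = 123.625.

P = 123.625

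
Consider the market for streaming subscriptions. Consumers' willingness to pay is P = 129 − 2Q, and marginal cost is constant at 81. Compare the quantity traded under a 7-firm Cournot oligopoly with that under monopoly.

In a 7-firm Cournot equilibrium, symmetry and the first-order condition give q = (129 − 81)/(16) = 3. So Q = 21 and P = 87.
A monopolist chooses Q where MR = MC. MR = 129 − 4Q; setting this equal to 81 gives Q = 12 and P = 105.

Cournot: Q = 21; Monopoly: Q = 12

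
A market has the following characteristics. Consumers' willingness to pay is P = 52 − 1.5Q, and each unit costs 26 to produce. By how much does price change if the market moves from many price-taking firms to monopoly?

Competitive firms price at marginal cost: P = 26, giving Q = 52/3.
A monopolist chooses Q where MR = MC. MR = 52 − 3Q; setting this equal to 26 gives Q = 26/3 and P = 39.
Change in price: 39 − 26 = 13.

Price rises by 13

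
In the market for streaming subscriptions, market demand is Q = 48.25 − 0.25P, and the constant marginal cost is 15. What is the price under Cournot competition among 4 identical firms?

Inverting demand: P = 193 − 4Q.
With 4 symmetric Cournot firms, each firm's FOC gives 193 − 20q = 15, so q = 8.9, Q = 4·8.9 = 35.6, and P = 50.6.

P = 50.6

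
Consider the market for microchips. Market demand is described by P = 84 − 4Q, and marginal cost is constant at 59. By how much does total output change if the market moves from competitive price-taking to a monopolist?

Competitive firms price at marginal cost: P = 59, giving Q = 6.25.
Monopoly sets MR = MC: 84 − 8Q = 59 ⇒ Q = 3.125, P = 84 − 4·3.125 = 71.5.
Change in total output: 3.125 − 6.25 = −3.125.

Total output falls by 3.125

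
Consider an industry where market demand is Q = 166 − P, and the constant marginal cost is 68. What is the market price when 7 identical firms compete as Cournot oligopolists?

Inverting demand: P = 166 − Q.
Cournot with 7 identical firms: the symmetric best-response condition is 166 − 8q = 68. Each firm produces q = 12.25, total output Q = 85.75, price P = 80.25.

P = 80.25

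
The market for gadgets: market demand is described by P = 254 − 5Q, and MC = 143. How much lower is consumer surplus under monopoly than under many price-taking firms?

Consumer surplus falls by 924.075

Perfect competition: P = MC = 143, so 254 − 5Q = 143 and Q = 22.2.
CS = ½·(254 − 143)·22.2 = 1232.1.
A monopolist chooses Q where MR = MC. MR = 254 − 10Q; setting this equal to 143 gives Q = 11.1 and P = 198.5.
CS = ½·(254 − 198.5)·11.1 = 308.025.
Change in consumer surplus: 308.025 − 1232.1 = −924.075.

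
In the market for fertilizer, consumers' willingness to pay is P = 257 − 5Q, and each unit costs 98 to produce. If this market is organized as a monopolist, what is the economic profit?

Profit = 1264.05

The monopolist equates marginal revenue to marginal cost: 257 − 10Q = 98, so Q = 15.9. From demand, P = 177.5.
Profit = (177.5 − 98)·15.9 = 1264.05.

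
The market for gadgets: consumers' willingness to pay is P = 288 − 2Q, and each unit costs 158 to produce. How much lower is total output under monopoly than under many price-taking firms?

Under competition P = MC = 158, so Q = (288 − 158)/2 = 65.
Monopoly sets MR = MC: 288 − 4Q = 158 ⇒ Q = 32.5, P = 288 − 2·32.5 = 223.
Change in total output: 32.5 − 65 = −32.5.

Q falls by 32.5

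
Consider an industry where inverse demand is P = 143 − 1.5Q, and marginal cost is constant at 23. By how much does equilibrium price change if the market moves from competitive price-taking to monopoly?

Equilibrium price rises by 60

Perfect competition: P = MC = 23, so 143 − 1.5Q = 23 and Q = 80.
A monopolist chooses Q where MR = MC. MR = 143 − 3Q; setting this equal to 23 gives Q = 40 and P = 83.
Change in equilibrium price: 83 − 23 = 60.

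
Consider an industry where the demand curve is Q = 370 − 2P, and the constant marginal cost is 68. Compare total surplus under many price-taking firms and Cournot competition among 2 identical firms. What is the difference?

Inverting demand: P = 185 − 0.5Q.
Under competition P = MC = 68, so Q = (185 − 68)/0.5 = 234.
CS = ½·(185 − 68)·234 = 13689; PS = (68 − 68)·234 = 0; TS = 13689.
In a 2-firm Cournot equilibrium, symmetry and the first-order condition give q = (185 − 68)/(1.5) = 78. So Q = 156 and P = 107.
CS = ½·(185 − 107)·156 = 6084; PS = (107 − 68)·156 = 6084; TS = 12168.
Change in total surplus: 12168 − 13689 = −1521.

Total surplus falls by 1521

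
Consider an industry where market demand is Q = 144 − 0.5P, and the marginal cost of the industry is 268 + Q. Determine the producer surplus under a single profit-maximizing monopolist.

Inverting demand: P = 288 − 2Q.
Monopoly sets MR = MC: 288 − 4Q = 268 + Q ⇒ Q = 4, P = 288 − 2·4 = 280.
PS = P·Q − VC(Q) = 280·4 − (268·4 + ½·1·4²) = 40.

PS = 40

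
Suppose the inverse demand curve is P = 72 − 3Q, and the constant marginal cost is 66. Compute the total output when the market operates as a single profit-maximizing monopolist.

A monopolist chooses Q where MR = MC. MR = 72 − 6Q; setting this equal to 66 gives Q = 1 and P = 69.

Q = 1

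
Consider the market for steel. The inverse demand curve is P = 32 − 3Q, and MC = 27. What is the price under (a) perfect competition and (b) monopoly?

Competition: P = 27; Monopoly: P = 29.5

Perfect competition: P = MC = 27, so 32 − 3Q = 27 and Q = 5/3.
Monopoly sets MR = MC: 32 − 6Q = 27 ⇒ Q = 5/6, P = 32 − 3·5/6 = 29.5.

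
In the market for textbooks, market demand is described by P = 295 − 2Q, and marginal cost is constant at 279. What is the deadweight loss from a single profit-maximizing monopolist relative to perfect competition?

DWL = 16

Perfect competition: P = MC = 279, so 295 − 2Q = 279 and Q = 8.
A monopolist chooses Q where MR = MC. MR = 295 − 4Q; setting this equal to 279 gives Q = 4 and P = 287.
DWL is the triangle between Q = 4 and Q = 8: ½·(8 − 4)·(287 − 279) = 16.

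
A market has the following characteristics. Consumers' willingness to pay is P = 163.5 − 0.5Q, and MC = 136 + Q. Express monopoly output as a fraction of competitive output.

Q_m/Q_c = 0.75

The monopolist equates marginal revenue to marginal cost: 163.5 − Q = 136 + Q, so Q = 13.75. From demand, P = 156.625.
Competitive equilibrium sets price equal to marginal cost: 163.5 − 0.5Q = 136 + Q, so Q = 55/3 and P = 463/3.
Ratio Q_m/Q_c = 13.75/(55/3) = 0.75.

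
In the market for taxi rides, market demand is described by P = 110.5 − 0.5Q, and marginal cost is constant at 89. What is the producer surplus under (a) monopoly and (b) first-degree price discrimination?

Monopoly: PS = 231.125; Perfect PD: PS = 462.25

A monopolist chooses Q where MR = MC. MR = 110.5 − Q; setting this equal to 89 gives Q = 21.5 and P = 99.75.
PS = (99.75 − 89)·21.5 = 231.125.
Under first-degree price discrimination the firm charges each unit its demand price and produces up to where P = MC, i.e. Q = 43. Consumer surplus is zero; producer surplus equals total surplus.
PS = ½·(110.5 − 89)·43 = 462.25.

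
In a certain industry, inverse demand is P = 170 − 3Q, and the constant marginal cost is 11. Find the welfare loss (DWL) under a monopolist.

DWL = 1053.375

Perfect competition: P = MC = 11, so 170 − 3Q = 11 and Q = 53.
The monopolist equates marginal revenue to marginal cost: 170 − 6Q = 11, so Q = 26.5. From demand, P = 90.5.
DWL is the triangle between Q = 26.5 and Q = 53: ½·(53 − 26.5)·(90.5 − 11) = 1053.375.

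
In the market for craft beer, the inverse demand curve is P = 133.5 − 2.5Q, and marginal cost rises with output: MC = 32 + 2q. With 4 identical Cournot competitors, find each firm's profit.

π_i = 171.5

With 4 symmetric Cournot firms, each firm's FOC gives 133.5 − 12.5q = 32 + 2q, so q = 7, Q = 4·7 = 28, and P = 63.5.
Each firm's profit = 63.5·7 − (32·7 + ½·2·7²) = 171.5.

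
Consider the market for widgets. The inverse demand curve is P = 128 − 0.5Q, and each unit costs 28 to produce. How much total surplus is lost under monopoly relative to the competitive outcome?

Competitive firms price at marginal cost: P = 28, giving Q = 200.
The monopolist equates marginal revenue to marginal cost: 128 − Q = 28, so Q = 100. From demand, P = 78.
DWL is the triangle between Q = 100 and Q = 200: ½·(200 − 100)·(78 − 28) = 2500.

DWL = 2500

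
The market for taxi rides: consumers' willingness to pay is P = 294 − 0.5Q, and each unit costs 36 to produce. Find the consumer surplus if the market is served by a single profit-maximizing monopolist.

The monopolist equates marginal revenue to marginal cost: 294 − Q = 36, so Q = 258. From demand, P = 165.
CS = ½·(294 − 165)·258 = 16641.

CS = 16641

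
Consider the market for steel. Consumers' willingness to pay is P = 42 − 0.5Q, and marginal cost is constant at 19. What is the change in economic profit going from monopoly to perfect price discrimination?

π rises by 264.5

Monopoly sets MR = MC: 42 − Q = 19 ⇒ Q = 23, P = 42 − 0.5·23 = 30.5.
Profit = (30.5 − 19)·23 = 264.5.
With perfect price discrimination, output is the efficient level Q = 46 (where demand meets MC), but every buyer pays their willingness to pay: CS = 0 and PS = total surplus.
PS equals the full surplus area, 529. Profit = 529 = 529.
Change in economic profit: 529 − 264.5 = 264.5.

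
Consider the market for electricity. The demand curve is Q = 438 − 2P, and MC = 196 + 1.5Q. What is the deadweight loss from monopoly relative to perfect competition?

DWL = 5.29

Inverting demand: P = 219 − 0.5Q.
Competitive equilibrium sets price equal to marginal cost: 219 − 0.5Q = 196 + 1.5Q, so Q = 11.5 and P = 213.25.
A monopolist chooses Q where MR = MC. MR = 219 − Q; setting this equal to 196 + 1.5Q gives Q = 9.2 and P = 214.4.
CS = ½·(219 − 213.25)·11.5 = 529/16; PS = (213.25·11.5 − 196·11.5 − ½·1.5·11.5²) = 1587/16; TS = 132.25.
CS = ½·(219 − 214.4)·9.2 = 21.16; PS = (214.4·9.2 − 196·9.2 − ½·1.5·9.2²) = 105.8; TS = 126.96.
DWL = 132.25 − 126.96 = 5.29.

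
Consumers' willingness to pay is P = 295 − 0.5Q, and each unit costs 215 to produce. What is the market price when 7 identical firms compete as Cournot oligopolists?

P = 225

In a 7-firm Cournot equilibrium, symmetry and the first-order condition give q = (295 − 215)/(4) = 20. So Q = 140 and P = 225.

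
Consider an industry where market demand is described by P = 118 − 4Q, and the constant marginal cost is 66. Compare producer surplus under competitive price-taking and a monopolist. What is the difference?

PS rises by 169

Perfect competition: P = MC = 66, so 118 − 4Q = 66 and Q = 13.
PS = (66 − 66)·13 = 0.
Monopoly sets MR = MC: 118 − 8Q = 66 ⇒ Q = 6.5, P = 118 − 4·6.5 = 92.
PS = (92 − 66)·6.5 = 169.
Change in producer surplus: 169 − 0 = 169.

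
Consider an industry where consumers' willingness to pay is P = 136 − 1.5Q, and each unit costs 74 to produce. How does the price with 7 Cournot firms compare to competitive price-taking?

With 7 symmetric Cournot firms, each firm's FOC gives 136 − 12q = 74, so q = 31/6, Q = 7·31/6 = 217/6, and P = 81.75.
Under competition P = MC = 74, so Q = (136 − 74)/1.5 = 124/3.

Cournot: P = 81.75; Competition: P = 74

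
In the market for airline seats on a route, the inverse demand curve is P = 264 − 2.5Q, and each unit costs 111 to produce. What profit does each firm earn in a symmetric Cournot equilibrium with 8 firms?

With 8 symmetric Cournot firms, each firm's FOC gives 264 − 22.5q = 111, so q = 6.8, Q = 8·6.8 = 54.4, and P = 128.
Each firm's profit = (128 − 111)·6.8 = 115.6.

π_i = 115.6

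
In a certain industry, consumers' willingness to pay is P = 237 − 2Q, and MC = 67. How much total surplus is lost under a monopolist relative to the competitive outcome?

Under competition P = MC = 67, so Q = (237 − 67)/2 = 85.
A monopolist chooses Q where MR = MC. MR = 237 − 4Q; setting this equal to 67 gives Q = 42.5 and P = 152.
DWL is the triangle between Q = 42.5 and Q = 85: ½·(85 − 42.5)·(152 − 67) = 1806.25.

DWL = 1806.25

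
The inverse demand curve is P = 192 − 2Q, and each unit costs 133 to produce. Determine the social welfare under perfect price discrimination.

TS = 870.25

A perfectly discriminating monopolist sells every unit with P(Q) ≥ MC(Q), so output equals the competitive quantity Q = 29.5. Each buyer pays their reservation price, so CS = 0 and the firm captures all surplus.
TS = 870.25 (equal to competitive TS).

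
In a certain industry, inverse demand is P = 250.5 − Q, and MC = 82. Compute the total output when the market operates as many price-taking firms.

Q = 168.5

Perfect competition: P = MC = 82, so 250.5 − Q = 82 and Q = 168.5.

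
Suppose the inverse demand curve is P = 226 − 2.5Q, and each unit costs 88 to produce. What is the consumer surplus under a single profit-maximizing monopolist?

CS = 952.2

The monopolist equates marginal revenue to marginal cost: 226 − 5Q = 88, so Q = 27.6. From demand, P = 157.
CS = ½·(226 − 157)·27.6 = 952.2.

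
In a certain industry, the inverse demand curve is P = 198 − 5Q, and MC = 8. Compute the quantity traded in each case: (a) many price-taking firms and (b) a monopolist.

Under competition P = MC = 8, so Q = (198 − 8)/5 = 38.
The monopolist equates marginal revenue to marginal cost: 198 − 10Q = 8, so Q = 19. From demand, P = 103.

Competition: Q = 38; Monopoly: Q = 19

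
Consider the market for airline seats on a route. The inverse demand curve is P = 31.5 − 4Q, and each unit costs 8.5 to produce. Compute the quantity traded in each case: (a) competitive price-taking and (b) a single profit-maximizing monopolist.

Competition: Q = 5.75; Monopoly: Q = 2.875

Under competition P = MC = 8.5, so Q = (31.5 − 8.5)/4 = 5.75.
The monopolist equates marginal revenue to marginal cost: 31.5 − 8Q = 8.5, so Q = 2.875. From demand, P = 20.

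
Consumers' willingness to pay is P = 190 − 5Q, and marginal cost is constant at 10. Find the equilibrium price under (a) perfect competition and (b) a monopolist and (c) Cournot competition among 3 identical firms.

Under competition P = MC = 10, so Q = (190 − 10)/5 = 36.
A monopolist chooses Q where MR = MC. MR = 190 − 10Q; setting this equal to 10 gives Q = 18 and P = 100.
With 3 symmetric Cournot firms, each firm's FOC gives 190 − 20q = 10, so q = 9, Q = 3·9 = 27, and P = 55.

Competition: P = 10; Monopoly: P = 100; Cournot: P = 55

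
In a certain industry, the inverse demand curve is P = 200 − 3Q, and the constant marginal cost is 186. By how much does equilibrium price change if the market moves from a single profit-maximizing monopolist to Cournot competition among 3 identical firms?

A monopolist chooses Q where MR = MC. MR = 200 − 6Q; setting this equal to 186 gives Q = 7/3 and P = 193.
In a 3-firm Cournot equilibrium, symmetry and the first-order condition give q = (200 − 186)/(12) = 7/6. So Q = 3.5 and P = 189.5.
Change in equilibrium price: 189.5 − 193 = −3.5.

P falls by 3.5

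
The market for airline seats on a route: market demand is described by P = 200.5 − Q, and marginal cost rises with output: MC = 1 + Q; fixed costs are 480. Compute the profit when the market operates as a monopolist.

Profit = 6153.375

Monopoly sets MR = MC: 200.5 − 2Q = 1 + Q ⇒ Q = 66.5, P = 200.5 − 66.5 = 134.
Profit = 134·66.5 − (1·66.5 + ½·1·66.5²) − 480 = 6153.375.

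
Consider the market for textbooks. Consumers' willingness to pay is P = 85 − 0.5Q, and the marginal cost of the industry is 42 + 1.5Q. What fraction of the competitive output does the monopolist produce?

The monopolist equates marginal revenue to marginal cost: 85 − Q = 42 + 1.5Q, so Q = 17.2. From demand, P = 76.4.
Competitive equilibrium sets price equal to marginal cost: 85 − 0.5Q = 42 + 1.5Q, so Q = 21.5 and P = 74.25.
Ratio Q_m/Q_c = 17.2/21.5 = 0.8.

Q_m/Q_c = 0.8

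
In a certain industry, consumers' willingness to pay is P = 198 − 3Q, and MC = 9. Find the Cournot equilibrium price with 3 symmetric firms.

P = 56.25

In a 3-firm Cournot equilibrium, symmetry and the first-order condition give q = (198 − 9)/(12) = 15.75. So Q = 47.25 and P = 56.25.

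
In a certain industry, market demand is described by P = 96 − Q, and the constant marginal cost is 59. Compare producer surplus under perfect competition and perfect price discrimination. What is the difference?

Competitive firms price at marginal cost: P = 59, giving Q = 37.
PS = (59 − 59)·37 = 0.
Under first-degree price discrimination the firm charges each unit its demand price and produces up to where P = MC, i.e. Q = 37. Consumer surplus is zero; producer surplus equals total surplus.
PS = ½·(96 − 59)·37 = 684.5.
Change in producer surplus: 684.5 − 0 = 684.5.

Producer surplus rises by 684.5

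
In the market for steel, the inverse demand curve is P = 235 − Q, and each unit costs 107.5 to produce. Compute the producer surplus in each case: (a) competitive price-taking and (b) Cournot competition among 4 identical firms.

Competitive firms price at marginal cost: P = 107.5, giving Q = 127.5.
PS = (107.5 − 107.5)·127.5 = 0.
With 4 symmetric Cournot firms, each firm's FOC gives 235 − 5q = 107.5, so q = 25.5, Q = 4·25.5 = 102, and P = 133.
PS = (133 − 107.5)·102 = 2601.

Competition: PS = 0; Cournot: PS = 2601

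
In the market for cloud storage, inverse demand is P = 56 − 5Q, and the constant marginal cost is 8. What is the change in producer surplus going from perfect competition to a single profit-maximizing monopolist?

PS rises by 115.2

Under competition P = MC = 8, so Q = (56 − 8)/5 = 9.6.
PS = (8 − 8)·9.6 = 0.
The monopolist equates marginal revenue to marginal cost: 56 − 10Q = 8, so Q = 4.8. From demand, P = 32.
PS = (32 − 8)·4.8 = 115.2.
Change in producer surplus: 115.2 − 0 = 115.2.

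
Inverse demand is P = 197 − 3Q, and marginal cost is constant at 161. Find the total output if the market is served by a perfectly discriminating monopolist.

Q = 12

A perfectly discriminating monopolist sells every unit with P(Q) ≥ MC(Q), so output equals the competitive quantity Q = 12. Each buyer pays their reservation price, so CS = 0 and the firm captures all surplus.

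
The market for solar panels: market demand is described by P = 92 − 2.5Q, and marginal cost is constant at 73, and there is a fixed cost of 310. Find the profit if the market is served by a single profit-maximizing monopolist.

Profit = −273.9

The monopolist equates marginal revenue to marginal cost: 92 − 5Q = 73, so Q = 3.8. From demand, P = 82.5.
Profit = (82.5 − 73)·3.8 − 310 = −273.9.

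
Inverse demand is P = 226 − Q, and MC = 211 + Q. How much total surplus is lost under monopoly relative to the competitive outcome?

Competitive equilibrium sets price equal to marginal cost: 226 − Q = 211 + Q, so Q = 7.5 and P = 218.5.
Monopoly sets MR = MC: 226 − 2Q = 211 + Q ⇒ Q = 5, P = 226 − 5 = 221.
CS = ½·(226 − 218.5)·7.5 = 28.125; PS = (218.5·7.5 − 211·7.5 − ½·1·7.5²) = 28.125; TS = 56.25.
CS = ½·(226 − 221)·5 = 12.5; PS = (221·5 − 211·5 − ½·1·5²) = 37.5; TS = 50.
DWL = 56.25 − 50 = 6.25.

DWL = 6.25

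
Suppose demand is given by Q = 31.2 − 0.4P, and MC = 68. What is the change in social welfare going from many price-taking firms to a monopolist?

Social welfare falls by 5

Inverting demand: P = 78 − 2.5Q.
Under competition P = MC = 68, so Q = (78 − 68)/2.5 = 4.
CS = ½·(78 − 68)·4 = 20; PS = (68 − 68)·4 = 0; TS = 20.
A monopolist chooses Q where MR = MC. MR = 78 − 5Q; setting this equal to 68 gives Q = 2 and P = 73.
CS = ½·(78 − 73)·2 = 5; PS = (73 − 68)·2 = 10; TS = 15.
Change in social welfare: 15 − 20 = −5.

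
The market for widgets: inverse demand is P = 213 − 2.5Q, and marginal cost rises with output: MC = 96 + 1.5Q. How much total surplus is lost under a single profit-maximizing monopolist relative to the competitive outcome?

DWL = 253.125

Under competition P = MC: 213 − 2.5Q = 96 + 1.5Q ⇒ Q = 29.25, P = 139.875.
Monopoly sets MR = MC: 213 − 5Q = 96 + 1.5Q ⇒ Q = 18, P = 213 − 2.5·18 = 168.
CS = ½·(213 − 139.875)·29.25 = 68445/64; PS = (139.875·29.25 − 96·29.25 − ½·1.5·29.25²) = 41067/64; TS = 1711.125.
CS = ½·(213 − 168)·18 = 405; PS = (168·18 − 96·18 − ½·1.5·18²) = 1053; TS = 1458.
DWL = 1711.125 − 1458 = 253.125.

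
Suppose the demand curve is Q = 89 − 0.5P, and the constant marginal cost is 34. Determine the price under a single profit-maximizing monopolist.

Inverting demand: P = 178 − 2Q.
A monopolist chooses Q where MR = MC. MR = 178 − 4Q; setting this equal to 34 gives Q = 36 and P = 106.

P = 106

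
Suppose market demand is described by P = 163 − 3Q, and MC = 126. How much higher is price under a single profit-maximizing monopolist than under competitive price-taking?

Competitive firms price at marginal cost: P = 126, giving Q = 37/3.
Monopoly sets MR = MC: 163 − 6Q = 126 ⇒ Q = 37/6, P = 163 − 3·37/6 = 144.5.
Change in price: 144.5 − 126 = 18.5.

Price rises by 18.5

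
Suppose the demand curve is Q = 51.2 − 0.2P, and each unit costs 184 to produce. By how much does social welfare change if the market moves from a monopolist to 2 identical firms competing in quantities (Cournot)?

Inverting demand: P = 256 − 5Q.
The monopolist equates marginal revenue to marginal cost: 256 − 10Q = 184, so Q = 7.2. From demand, P = 220.
CS = ½·(256 − 220)·7.2 = 129.6; PS = (220 − 184)·7.2 = 259.2; TS = 388.8.
In a 2-firm Cournot equilibrium, symmetry and the first-order condition give q = (256 − 184)/(15) = 4.8. So Q = 9.6 and P = 208.
CS = ½·(256 − 208)·9.6 = 230.4; PS = (208 − 184)·9.6 = 230.4; TS = 460.8.
Change in social welfare: 460.8 − 388.8 = 72.

TS rises by 72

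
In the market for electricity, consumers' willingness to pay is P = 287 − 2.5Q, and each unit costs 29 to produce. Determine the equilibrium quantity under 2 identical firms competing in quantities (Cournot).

Q = 68.8

In a 2-firm Cournot equilibrium, symmetry and the first-order condition give q = (287 − 29)/(7.5) = 34.4. So Q = 68.8 and P = 115.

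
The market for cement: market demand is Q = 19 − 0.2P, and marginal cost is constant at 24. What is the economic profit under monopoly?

Profit = 252.05

Inverting demand: P = 95 − 5Q.
The monopolist equates marginal revenue to marginal cost: 95 − 10Q = 24, so Q = 7.1. From demand, P = 59.5.
Profit = (59.5 − 24)·7.1 = 252.05.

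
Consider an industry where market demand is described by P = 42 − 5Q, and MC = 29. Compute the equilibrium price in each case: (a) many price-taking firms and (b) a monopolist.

Competitive firms price at marginal cost: P = 29, giving Q = 2.6.
Monopoly sets MR = MC: 42 − 10Q = 29 ⇒ Q = 1.3, P = 42 − 5·1.3 = 35.5.

Competition: P = 29; Monopoly: P = 35.5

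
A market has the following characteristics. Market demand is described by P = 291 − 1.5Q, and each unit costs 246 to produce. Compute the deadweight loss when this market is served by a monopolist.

Under competition P = MC = 246, so Q = (291 − 246)/1.5 = 30.
The monopolist equates marginal revenue to marginal cost: 291 − 3Q = 246, so Q = 15. From demand, P = 268.5.
DWL is the triangle between Q = 15 and Q = 30: ½·(30 − 15)·(268.5 − 246) = 168.75.

DWL = 168.75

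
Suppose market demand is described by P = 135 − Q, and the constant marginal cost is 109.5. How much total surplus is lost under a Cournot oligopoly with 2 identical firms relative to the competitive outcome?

Under competition P = MC = 109.5, so Q = (135 − 109.5)/1 = 25.5.
With 2 symmetric Cournot firms, each firm's FOC gives 135 − 3q = 109.5, so q = 8.5, Q = 2·8.5 = 17, and P = 118.
DWL is the triangle between Q = 17 and Q = 25.5: ½·(25.5 − 17)·(118 − 109.5) = 36.125.

DWL = 36.125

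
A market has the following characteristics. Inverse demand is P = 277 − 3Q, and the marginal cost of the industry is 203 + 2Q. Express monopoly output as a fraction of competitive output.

Q_m/Q_c = 0.625

A monopolist chooses Q where MR = MC. MR = 277 − 6Q; setting this equal to 203 + 2Q gives Q = 9.25 and P = 249.25.
Under competition P = MC: 277 − 3Q = 203 + 2Q ⇒ Q = 14.8, P = 232.6.
Ratio Q_m/Q_c = 9.25/14.8 = 0.625.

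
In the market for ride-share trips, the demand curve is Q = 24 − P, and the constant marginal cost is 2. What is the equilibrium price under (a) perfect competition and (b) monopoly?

Inverting demand: P = 24 − Q.
Competitive firms price at marginal cost: P = 2, giving Q = 22.
The monopolist equates marginal revenue to marginal cost: 24 − 2Q = 2, so Q = 11. From demand, P = 13.

Competition: P = 2; Monopoly: P = 13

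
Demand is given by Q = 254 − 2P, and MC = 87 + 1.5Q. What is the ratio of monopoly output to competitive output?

Inverting demand: P = 127 − 0.5Q.
A monopolist chooses Q where MR = MC. MR = 127 − Q; setting this equal to 87 + 1.5Q gives Q = 16 and P = 119.
Under competition P = MC: 127 − 0.5Q = 87 + 1.5Q ⇒ Q = 20, P = 117.
Ratio Q_m/Q_c = 16/20 = 0.8.

Q_m/Q_c = 0.8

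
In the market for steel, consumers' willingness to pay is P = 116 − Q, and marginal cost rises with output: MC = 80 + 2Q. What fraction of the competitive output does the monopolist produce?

Q_m/Q_c = 0.75

Monopoly sets MR = MC: 116 − 2Q = 80 + 2Q ⇒ Q = 9, P = 116 − 9 = 107.
Competitive equilibrium sets price equal to marginal cost: 116 − Q = 80 + 2Q, so Q = 12 and P = 104.
Ratio Q_m/Q_c = 9/12 = 0.75.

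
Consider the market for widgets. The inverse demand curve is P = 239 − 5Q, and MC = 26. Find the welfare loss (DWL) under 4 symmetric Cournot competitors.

Competitive firms price at marginal cost: P = 26, giving Q = 42.6.
In a 4-firm Cournot equilibrium, symmetry and the first-order condition give q = (239 − 26)/(25) = 8.52. So Q = 34.08 and P = 68.6.
DWL is the triangle between Q = 34.08 and Q = 42.6: ½·(42.6 − 34.08)·(68.6 − 26) = 181.476.

DWL = 181.476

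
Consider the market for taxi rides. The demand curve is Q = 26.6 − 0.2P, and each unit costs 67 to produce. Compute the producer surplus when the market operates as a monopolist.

Inverting demand: P = 133 − 5Q.
A monopolist chooses Q where MR = MC. MR = 133 − 10Q; setting this equal to 67 gives Q = 6.6 and P = 100.
PS = (100 − 67)·6.6 = 217.8.

PS = 217.8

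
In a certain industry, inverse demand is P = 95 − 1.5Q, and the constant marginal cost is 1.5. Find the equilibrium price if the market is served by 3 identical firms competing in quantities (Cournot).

With 3 symmetric Cournot firms, each firm's FOC gives 95 − 6q = 1.5, so q = 187/12, Q = 3·187/12 = 46.75, and P = 24.875.

P = 24.875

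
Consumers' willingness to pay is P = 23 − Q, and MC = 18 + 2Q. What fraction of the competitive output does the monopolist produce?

Q_m/Q_c = 0.75

A monopolist chooses Q where MR = MC. MR = 23 − 2Q; setting this equal to 18 + 2Q gives Q = 1.25 and P = 21.75.
Under competition P = MC: 23 − Q = 18 + 2Q ⇒ Q = 5/3, P = 64/3.
Ratio Q_m/Q_c = 1.25/(5/3) = 0.75.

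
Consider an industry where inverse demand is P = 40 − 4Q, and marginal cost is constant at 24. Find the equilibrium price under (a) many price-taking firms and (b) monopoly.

Competition: P = 24; Monopoly: P = 32

Under competition P = MC = 24, so Q = (40 − 24)/4 = 4.
A monopolist chooses Q where MR = MC. MR = 40 − 8Q; setting this equal to 24 gives Q = 2 and P = 32.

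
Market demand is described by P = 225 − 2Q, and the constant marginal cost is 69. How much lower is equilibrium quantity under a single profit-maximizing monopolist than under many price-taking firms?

Under competition P = MC = 69, so Q = (225 − 69)/2 = 78.
The monopolist equates marginal revenue to marginal cost: 225 − 4Q = 69, so Q = 39. From demand, P = 147.
Change in equilibrium quantity: 39 − 78 = −39.

Equilibrium quantity falls by 39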